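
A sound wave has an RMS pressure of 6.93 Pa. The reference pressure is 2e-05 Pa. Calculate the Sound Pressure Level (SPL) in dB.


Given values:
  p = 6.93 Pa
  p_ref = 2e-05 Pa
Formula: SPL = 20 * log10(p / p_ref)
Compute ratio: p / p_ref = 6.93 / 2e-05 = 346500
Compute log10: log10(346500) = 5.539703
Multiply: SPL = 20 * 5.539703 = 110.79

110.79 dB


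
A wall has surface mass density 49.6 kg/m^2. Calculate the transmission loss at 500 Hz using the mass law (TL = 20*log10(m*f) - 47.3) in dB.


Given values:
  m = 49.6 kg/m^2, f = 500 Hz
Formula: TL = 20 * log10(m * f) - 47.3
Compute m * f = 49.6 * 500 = 24800.0
Compute log10(24800.0) = 4.394452
Compute 20 * 4.394452 = 87.889
TL = 87.889 - 47.3 = 40.59

40.59 dB


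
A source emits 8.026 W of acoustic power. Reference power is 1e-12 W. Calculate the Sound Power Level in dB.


Given values:
  W = 8.026 W
  W_ref = 1e-12 W
Formula: SWL = 10 * log10(W / W_ref)
Compute ratio: W / W_ref = 8026000000000
Compute log10: log10(8026000000000) = 12.904499
Multiply: SWL = 10 * 12.904499 = 129.04

129.04 dB


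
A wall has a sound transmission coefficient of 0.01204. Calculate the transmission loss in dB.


Given values:
  tau = 0.01204
Formula: TL = 10 * log10(1 / tau)
Compute 1 / tau = 1 / 0.01204 = 83.0565
Compute log10(83.0565) = 1.919374
TL = 10 * 1.919374 = 19.19

19.19 dB


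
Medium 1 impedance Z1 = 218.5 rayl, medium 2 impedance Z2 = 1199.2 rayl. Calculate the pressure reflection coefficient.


Given values:
  Z1 = 218.5 rayl, Z2 = 1199.2 rayl
Formula: R = (Z2 - Z1) / (Z2 + Z1)
Numerator: Z2 - Z1 = 1199.2 - 218.5 = 980.7
Denominator: Z2 + Z1 = 1199.2 + 218.5 = 1417.7
R = 980.7 / 1417.7 = 0.6918

0.6918


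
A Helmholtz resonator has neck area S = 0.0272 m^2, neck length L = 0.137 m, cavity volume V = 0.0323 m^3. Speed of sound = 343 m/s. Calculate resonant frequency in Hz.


Given values:
  S = 0.0272 m^2, L = 0.137 m, V = 0.0323 m^3, c = 343 m/s
Formula: f = (c / (2*pi)) * sqrt(S / (V * L))
Compute V * L = 0.0323 * 0.137 = 0.0044251
Compute S / (V * L) = 0.0272 / 0.0044251 = 6.1468
Compute sqrt(6.1468) = 2.479274
Compute c / (2*pi) = 343 / 6.283185 = 54.590148
f = 54.590148 * 2.479274 = 135.34

135.34 Hz


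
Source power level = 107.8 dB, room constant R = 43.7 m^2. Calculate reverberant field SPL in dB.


Given values:
  Lw = 107.8 dB, R = 43.7 m^2
Formula: SPL = Lw + 10 * log10(4 / R)
Compute 4 / R = 4 / 43.7 = 0.091533
Compute 10 * log10(0.091533) = -10.3842
SPL = 107.8 + (-10.3842) = 97.42

97.42 dB


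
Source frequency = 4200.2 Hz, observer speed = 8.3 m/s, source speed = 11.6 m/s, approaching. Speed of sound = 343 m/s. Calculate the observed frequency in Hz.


Given values:
  f_s = 4200.2 Hz, v_o = 8.3 m/s, v_s = 11.6 m/s
  Direction: approaching
Formula: f_o = f_s * (c + v_o) / (c - v_s)
Numerator: c + v_o = 343 + 8.3 = 351.3
Denominator: c - v_s = 343 - 11.6 = 331.4
f_o = 4200.2 * 351.3 / 331.4 = 4452.41

4452.41 Hz


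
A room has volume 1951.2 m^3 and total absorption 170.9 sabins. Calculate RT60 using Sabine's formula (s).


Given values:
  V = 1951.2 m^3
  A = 170.9 sabins
Formula: RT60 = 0.161 * V / A
Numerator: 0.161 * 1951.2 = 314.1432
RT60 = 314.1432 / 170.9 = 1.838

1.838 s


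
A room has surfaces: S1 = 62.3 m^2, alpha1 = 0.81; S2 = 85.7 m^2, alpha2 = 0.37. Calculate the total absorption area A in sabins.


Given surfaces:
  Surface 1: 62.3 * 0.81 = 50.463
  Surface 2: 85.7 * 0.37 = 31.709
Formula: A = sum(Si * alpha_i)
A = 50.463 + 31.709
A = 82.17

82.17 sabins


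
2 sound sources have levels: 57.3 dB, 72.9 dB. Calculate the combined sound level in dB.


Formula: L_total = 10 * log10( sum(10^(Li/10)) )
  Source 1: 10^(57.3/10) = 537031.7964
  Source 2: 10^(72.9/10) = 19498445.9976
Sum of linear values = 20035477.794
L_total = 10 * log10(20035477.794) = 73.02

73.02 dB


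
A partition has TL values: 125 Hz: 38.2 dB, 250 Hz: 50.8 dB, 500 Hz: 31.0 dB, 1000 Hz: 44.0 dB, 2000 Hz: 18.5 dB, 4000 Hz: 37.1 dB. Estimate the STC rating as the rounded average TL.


Given TL values at each frequency:
  125 Hz: 38.2 dB
  250 Hz: 50.8 dB
  500 Hz: 31.0 dB
  1000 Hz: 44.0 dB
  2000 Hz: 18.5 dB
  4000 Hz: 37.1 dB
Formula: STC ~ round(average of TL values)
Sum = 38.2 + 50.8 + 31.0 + 44.0 + 18.5 + 37.1 = 219.6
Average = 219.6 / 6 = 36.6
Rounded: 37

37


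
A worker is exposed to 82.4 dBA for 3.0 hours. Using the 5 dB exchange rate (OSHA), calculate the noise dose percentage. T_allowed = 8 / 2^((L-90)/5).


Given values:
  L = 82.4 dBA, T = 3.0 hours
Formula: T_allowed = 8 / 2^((L - 90) / 5)
Compute exponent: (82.4 - 90) / 5 = -1.52
Compute 2^(-1.52) = 0.348686
T_allowed = 8 / 0.348686 = 22.943278 hours
Dose = (T / T_allowed) * 100
Dose = (3.0 / 22.943278) * 100 = 13.08

13.08 %


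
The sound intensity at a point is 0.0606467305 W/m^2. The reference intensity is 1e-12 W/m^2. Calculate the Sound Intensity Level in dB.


Given values:
  I = 0.0606467305 W/m^2
  I_ref = 1e-12 W/m^2
Formula: SIL = 10 * log10(I / I_ref)
Compute ratio: I / I_ref = 60646730500
Compute log10: log10(60646730500) = 10.782807
Multiply: SIL = 10 * 10.782807 = 107.83

107.83 dB


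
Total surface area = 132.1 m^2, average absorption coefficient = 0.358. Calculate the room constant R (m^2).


Given values:
  S = 132.1 m^2, alpha = 0.358
Formula: R = S * alpha / (1 - alpha)
Numerator: 132.1 * 0.358 = 47.2918
Denominator: 1 - 0.358 = 0.642
R = 47.2918 / 0.642 = 73.66

73.66 m^2


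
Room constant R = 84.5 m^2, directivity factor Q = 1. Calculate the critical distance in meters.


Given values:
  R = 84.5 m^2, Q = 1
Formula: d_c = 0.141 * sqrt(Q * R)
Compute Q * R = 1 * 84.5 = 84.5
Compute sqrt(84.5) = 9.1924
d_c = 0.141 * 9.1924 = 1.296

1.296 m


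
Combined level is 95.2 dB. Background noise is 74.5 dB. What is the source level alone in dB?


Given values:
  L_total = 95.2 dB, L_bg = 74.5 dB
Formula: L_source = 10 * log10(10^(L_total/10) - 10^(L_bg/10))
Convert to linear:
  10^(95.2/10) = 3311311214.8259
  10^(74.5/10) = 28183829.3126
Difference: 3311311214.8259 - 28183829.3126 = 3283127385.5133
L_source = 10 * log10(3283127385.5133) = 95.16

95.16 dB


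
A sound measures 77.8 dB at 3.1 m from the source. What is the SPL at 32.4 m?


Given values:
  SPL1 = 77.8 dB, r1 = 3.1 m, r2 = 32.4 m
Formula: SPL2 = SPL1 - 20 * log10(r2 / r1)
Compute ratio: r2 / r1 = 32.4 / 3.1 = 10.4516
Compute log10: log10(10.4516) = 1.019183
Compute drop: 20 * 1.019183 = 20.3837
SPL2 = 77.8 - 20.3837 = 57.42

57.42 dB


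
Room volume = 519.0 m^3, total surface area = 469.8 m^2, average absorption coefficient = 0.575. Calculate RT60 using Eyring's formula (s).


Given values:
  V = 519.0 m^3, S = 469.8 m^2, alpha = 0.575
Formula: RT60 = 0.161 * V / (-S * ln(1 - alpha))
Compute ln(1 - 0.575) = ln(0.425) = -0.855666
Denominator: -469.8 * -0.855666 = 401.9919
Numerator: 0.161 * 519.0 = 83.559
RT60 = 83.559 / 401.9919 = 0.208

0.208 s


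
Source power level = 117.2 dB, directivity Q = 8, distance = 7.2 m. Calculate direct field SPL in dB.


Given values:
  Lw = 117.2 dB, Q = 8, r = 7.2 m
Formula: SPL = Lw + 10 * log10(Q / (4 * pi * r^2))
Compute 4 * pi * r^2 = 4 * pi * 7.2^2 = 651.4407
Compute Q / denom = 8 / 651.4407 = 0.01228047
Compute 10 * log10(0.01228047) = -19.1079
SPL = 117.2 + (-19.1079) = 98.09

98.09 dB


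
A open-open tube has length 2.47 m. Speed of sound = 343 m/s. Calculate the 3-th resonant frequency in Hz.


Given values:
  Tube type: open-open, L = 2.47 m, c = 343 m/s, n = 3
Formula: f_n = n * c / (2 * L)
Compute 2 * L = 2 * 2.47 = 4.94
f = 3 * 343 / 4.94
f = 208.3

208.3 Hz


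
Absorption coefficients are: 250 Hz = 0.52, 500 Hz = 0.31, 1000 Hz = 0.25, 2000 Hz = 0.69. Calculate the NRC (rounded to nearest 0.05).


Given values:
  a_250 = 0.52, a_500 = 0.31
  a_1000 = 0.25, a_2000 = 0.69
Formula: NRC = (a250 + a500 + a1000 + a2000) / 4
Sum = 0.52 + 0.31 + 0.25 + 0.69 = 1.77
NRC = 1.77 / 4 = 0.4425
Rounded to nearest 0.05: 0.45

0.45


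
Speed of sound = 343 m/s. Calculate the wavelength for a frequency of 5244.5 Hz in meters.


Given values:
  c = 343 m/s, f = 5244.5 Hz
Formula: lambda = c / f
lambda = 343 / 5244.5
lambda = 0.0654

0.0654 m


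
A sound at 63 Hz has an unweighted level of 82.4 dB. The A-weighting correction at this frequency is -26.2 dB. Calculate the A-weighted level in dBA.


Given values:
  SPL = 82.4 dB
  A-weighting at 63 Hz = -26.2 dB
Formula: L_A = SPL + A_weight
L_A = 82.4 + (-26.2)
L_A = 56.2

56.2 dBA


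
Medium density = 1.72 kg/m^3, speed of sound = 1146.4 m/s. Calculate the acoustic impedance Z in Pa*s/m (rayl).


Given values:
  rho = 1.72 kg/m^3
  c = 1146.4 m/s
Formula: Z = rho * c
Z = 1.72 * 1146.4
Z = 1971.81

1971.81 rayl


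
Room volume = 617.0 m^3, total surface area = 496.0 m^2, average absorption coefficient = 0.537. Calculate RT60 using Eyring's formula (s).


Given values:
  V = 617.0 m^3, S = 496.0 m^2, alpha = 0.537
Formula: RT60 = 0.161 * V / (-S * ln(1 - alpha))
Compute ln(1 - 0.537) = ln(0.463) = -0.770028
Denominator: -496.0 * -0.770028 = 381.9339
Numerator: 0.161 * 617.0 = 99.337
RT60 = 99.337 / 381.9339 = 0.26

0.26 s


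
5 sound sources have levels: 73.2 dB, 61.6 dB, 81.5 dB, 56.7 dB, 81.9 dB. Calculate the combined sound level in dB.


Formula: L_total = 10 * log10( sum(10^(Li/10)) )
  Source 1: 10^(73.2/10) = 20892961.3085
  Source 2: 10^(61.6/10) = 1445439.7707
  Source 3: 10^(81.5/10) = 141253754.4623
  Source 4: 10^(56.7/10) = 467735.1413
  Source 5: 10^(81.9/10) = 154881661.8912
Sum of linear values = 318941552.574
L_total = 10 * log10(318941552.574) = 85.04

85.04 dB


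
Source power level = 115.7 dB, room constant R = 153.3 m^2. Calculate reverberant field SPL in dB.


Given values:
  Lw = 115.7 dB, R = 153.3 m^2
Formula: SPL = Lw + 10 * log10(4 / R)
Compute 4 / R = 4 / 153.3 = 0.026093
Compute 10 * log10(0.026093) = -15.8348
SPL = 115.7 + (-15.8348) = 99.87

99.87 dB


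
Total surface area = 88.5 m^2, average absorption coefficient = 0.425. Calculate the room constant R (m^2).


Given values:
  S = 88.5 m^2, alpha = 0.425
Formula: R = S * alpha / (1 - alpha)
Numerator: 88.5 * 0.425 = 37.6125
Denominator: 1 - 0.425 = 0.575
R = 37.6125 / 0.575 = 65.41

65.41 m^2


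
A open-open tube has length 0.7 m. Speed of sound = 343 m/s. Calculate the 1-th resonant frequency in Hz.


Given values:
  Tube type: open-open, L = 0.7 m, c = 343 m/s, n = 1
Formula: f_n = n * c / (2 * L)
Compute 2 * L = 2 * 0.7 = 1.4
f = 1 * 343 / 1.4
f = 245.0

245.0 Hz


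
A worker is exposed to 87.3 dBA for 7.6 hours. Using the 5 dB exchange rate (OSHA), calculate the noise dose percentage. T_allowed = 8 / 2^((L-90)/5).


Given values:
  L = 87.3 dBA, T = 7.6 hours
Formula: T_allowed = 8 / 2^((L - 90) / 5)
Compute exponent: (87.3 - 90) / 5 = -0.54
Compute 2^(-0.54) = 0.687771
T_allowed = 8 / 0.687771 = 11.631779 hours
Dose = (T / T_allowed) * 100
Dose = (7.6 / 11.631779) * 100 = 65.34

65.34 %


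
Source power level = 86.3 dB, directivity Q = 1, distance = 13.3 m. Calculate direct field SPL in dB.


Given values:
  Lw = 86.3 dB, Q = 1, r = 13.3 m
Formula: SPL = Lw + 10 * log10(Q / (4 * pi * r^2))
Compute 4 * pi * r^2 = 4 * pi * 13.3^2 = 2222.8653
Compute Q / denom = 1 / 2222.8653 = 0.00044987
Compute 10 * log10(0.00044987) = -33.4691
SPL = 86.3 + (-33.4691) = 52.83

52.83 dB


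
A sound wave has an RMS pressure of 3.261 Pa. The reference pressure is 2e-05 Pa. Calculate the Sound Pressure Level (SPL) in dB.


Given values:
  p = 3.261 Pa
  p_ref = 2e-05 Pa
Formula: SPL = 20 * log10(p / p_ref)
Compute ratio: p / p_ref = 3.261 / 2e-05 = 163050
Compute log10: log10(163050) = 5.212321
Multiply: SPL = 20 * 5.212321 = 104.25

104.25 dB


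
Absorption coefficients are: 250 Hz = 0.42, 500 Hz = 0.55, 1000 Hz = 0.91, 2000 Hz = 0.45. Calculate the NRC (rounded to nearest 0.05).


Given values:
  a_250 = 0.42, a_500 = 0.55
  a_1000 = 0.91, a_2000 = 0.45
Formula: NRC = (a250 + a500 + a1000 + a2000) / 4
Sum = 0.42 + 0.55 + 0.91 + 0.45 = 2.33
NRC = 2.33 / 4 = 0.5825
Rounded to nearest 0.05: 0.6

0.6


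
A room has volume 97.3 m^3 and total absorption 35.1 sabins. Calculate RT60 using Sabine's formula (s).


Given values:
  V = 97.3 m^3
  A = 35.1 sabins
Formula: RT60 = 0.161 * V / A
Numerator: 0.161 * 97.3 = 15.6653
RT60 = 15.6653 / 35.1 = 0.446

0.446 s


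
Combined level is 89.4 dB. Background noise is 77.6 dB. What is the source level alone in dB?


Given values:
  L_total = 89.4 dB, L_bg = 77.6 dB
Formula: L_source = 10 * log10(10^(L_total/10) - 10^(L_bg/10))
Convert to linear:
  10^(89.4/10) = 870963589.9561
  10^(77.6/10) = 57543993.7337
Difference: 870963589.9561 - 57543993.7337 = 813419596.2224
L_source = 10 * log10(813419596.2224) = 89.1

89.1 dB


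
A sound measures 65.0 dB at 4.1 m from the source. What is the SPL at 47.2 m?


Given values:
  SPL1 = 65.0 dB, r1 = 4.1 m, r2 = 47.2 m
Formula: SPL2 = SPL1 - 20 * log10(r2 / r1)
Compute ratio: r2 / r1 = 47.2 / 4.1 = 11.5122
Compute log10: log10(11.5122) = 1.061158
Compute drop: 20 * 1.061158 = 21.2232
SPL2 = 65.0 - 21.2232 = 43.78

43.78 dB


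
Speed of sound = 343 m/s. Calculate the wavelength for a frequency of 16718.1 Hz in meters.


Given values:
  c = 343 m/s, f = 16718.1 Hz
Formula: lambda = c / f
lambda = 343 / 16718.1
lambda = 0.0205

0.0205 m


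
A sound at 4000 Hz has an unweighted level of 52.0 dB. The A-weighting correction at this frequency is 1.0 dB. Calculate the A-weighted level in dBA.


Given values:
  SPL = 52.0 dB
  A-weighting at 4000 Hz = 1.0 dB
Formula: L_A = SPL + A_weight
L_A = 52.0 + (1.0)
L_A = 53.0

53.0 dBA


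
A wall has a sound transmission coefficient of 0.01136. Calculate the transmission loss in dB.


Given values:
  tau = 0.01136
Formula: TL = 10 * log10(1 / tau)
Compute 1 / tau = 1 / 0.01136 = 88.0282
Compute log10(88.0282) = 1.944622
TL = 10 * 1.944622 = 19.45

19.45 dB


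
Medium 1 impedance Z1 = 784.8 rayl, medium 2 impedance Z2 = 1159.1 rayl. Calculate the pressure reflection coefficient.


Given values:
  Z1 = 784.8 rayl, Z2 = 1159.1 rayl
Formula: R = (Z2 - Z1) / (Z2 + Z1)
Numerator: Z2 - Z1 = 1159.1 - 784.8 = 374.3
Denominator: Z2 + Z1 = 1159.1 + 784.8 = 1943.9
R = 374.3 / 1943.9 = 0.1926

0.1926


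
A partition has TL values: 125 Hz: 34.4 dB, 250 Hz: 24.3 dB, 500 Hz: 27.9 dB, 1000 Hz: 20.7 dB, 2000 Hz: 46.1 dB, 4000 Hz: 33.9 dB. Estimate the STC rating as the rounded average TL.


Given TL values at each frequency:
  125 Hz: 34.4 dB
  250 Hz: 24.3 dB
  500 Hz: 27.9 dB
  1000 Hz: 20.7 dB
  2000 Hz: 46.1 dB
  4000 Hz: 33.9 dB
Formula: STC ~ round(average of TL values)
Sum = 34.4 + 24.3 + 27.9 + 20.7 + 46.1 + 33.9 = 187.3
Average = 187.3 / 6 = 31.22
Rounded: 31

31


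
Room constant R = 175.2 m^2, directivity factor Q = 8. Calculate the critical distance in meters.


Given values:
  R = 175.2 m^2, Q = 8
Formula: d_c = 0.141 * sqrt(Q * R)
Compute Q * R = 8 * 175.2 = 1401.6
Compute sqrt(1401.6) = 37.4379
d_c = 0.141 * 37.4379 = 5.279

5.279 m


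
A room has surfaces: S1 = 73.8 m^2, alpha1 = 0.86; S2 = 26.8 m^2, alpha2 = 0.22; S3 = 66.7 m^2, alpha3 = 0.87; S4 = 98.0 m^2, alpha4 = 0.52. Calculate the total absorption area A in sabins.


Given surfaces:
  Surface 1: 73.8 * 0.86 = 63.468
  Surface 2: 26.8 * 0.22 = 5.896
  Surface 3: 66.7 * 0.87 = 58.029
  Surface 4: 98.0 * 0.52 = 50.96
Formula: A = sum(Si * alpha_i)
A = 63.468 + 5.896 + 58.029 + 50.96
A = 178.35

178.35 sabins


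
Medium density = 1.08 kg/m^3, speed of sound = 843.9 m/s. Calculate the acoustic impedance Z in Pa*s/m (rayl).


Given values:
  rho = 1.08 kg/m^3
  c = 843.9 m/s
Formula: Z = rho * c
Z = 1.08 * 843.9
Z = 911.41

911.41 rayl


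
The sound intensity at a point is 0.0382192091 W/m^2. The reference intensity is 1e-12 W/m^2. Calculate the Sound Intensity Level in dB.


Given values:
  I = 0.0382192091 W/m^2
  I_ref = 1e-12 W/m^2
Formula: SIL = 10 * log10(I / I_ref)
Compute ratio: I / I_ref = 38219209100
Compute log10: log10(38219209100) = 10.582282
Multiply: SIL = 10 * 10.582282 = 105.82

105.82 dB


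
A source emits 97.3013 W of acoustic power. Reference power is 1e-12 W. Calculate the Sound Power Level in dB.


Given values:
  W = 97.3013 W
  W_ref = 1e-12 W
Formula: SWL = 10 * log10(W / W_ref)
Compute ratio: W / W_ref = 97301300000000
Compute log10: log10(97301300000000) = 13.988119
Multiply: SWL = 10 * 13.988119 = 139.88

139.88 dB


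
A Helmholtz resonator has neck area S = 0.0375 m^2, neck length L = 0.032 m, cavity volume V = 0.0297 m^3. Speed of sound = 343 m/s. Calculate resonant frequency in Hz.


Given values:
  S = 0.0375 m^2, L = 0.032 m, V = 0.0297 m^3, c = 343 m/s
Formula: f = (c / (2*pi)) * sqrt(S / (V * L))
Compute V * L = 0.0297 * 0.032 = 0.0009504
Compute S / (V * L) = 0.0375 / 0.0009504 = 39.4571
Compute sqrt(39.4571) = 6.281489
Compute c / (2*pi) = 343 / 6.283185 = 54.590148
f = 54.590148 * 6.281489 = 342.91

342.91 Hz


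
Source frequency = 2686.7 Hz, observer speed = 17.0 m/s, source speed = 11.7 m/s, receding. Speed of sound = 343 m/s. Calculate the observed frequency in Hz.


Given values:
  f_s = 2686.7 Hz, v_o = 17.0 m/s, v_s = 11.7 m/s
  Direction: receding
Formula: f_o = f_s * (c - v_o) / (c + v_s)
Numerator: c - v_o = 343 - 17.0 = 326.0
Denominator: c + v_s = 343 + 11.7 = 354.7
f_o = 2686.7 * 326.0 / 354.7 = 2469.31

2469.31 Hz


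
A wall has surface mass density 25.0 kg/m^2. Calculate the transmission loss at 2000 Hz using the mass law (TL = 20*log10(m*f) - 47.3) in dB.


Given values:
  m = 25.0 kg/m^2, f = 2000 Hz
Formula: TL = 20 * log10(m * f) - 47.3
Compute m * f = 25.0 * 2000 = 50000.0
Compute log10(50000.0) = 4.69897
Compute 20 * 4.69897 = 93.9794
TL = 93.9794 - 47.3 = 46.68

46.68 dB


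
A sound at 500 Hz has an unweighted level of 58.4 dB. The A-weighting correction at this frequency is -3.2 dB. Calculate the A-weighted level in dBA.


Given values:
  SPL = 58.4 dB
  A-weighting at 500 Hz = -3.2 dB
Formula: L_A = SPL + A_weight
L_A = 58.4 + (-3.2)
L_A = 55.2

55.2 dBA


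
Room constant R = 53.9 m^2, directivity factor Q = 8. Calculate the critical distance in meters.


Given values:
  R = 53.9 m^2, Q = 8
Formula: d_c = 0.141 * sqrt(Q * R)
Compute Q * R = 8 * 53.9 = 431.2
Compute sqrt(431.2) = 20.7654
d_c = 0.141 * 20.7654 = 2.928

2.928 m


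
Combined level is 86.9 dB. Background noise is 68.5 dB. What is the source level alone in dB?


Given values:
  L_total = 86.9 dB, L_bg = 68.5 dB
Formula: L_source = 10 * log10(10^(L_total/10) - 10^(L_bg/10))
Convert to linear:
  10^(86.9/10) = 489778819.3684
  10^(68.5/10) = 7079457.8438
Difference: 489778819.3684 - 7079457.8438 = 482699361.5246
L_source = 10 * log10(482699361.5246) = 86.84

86.84 dB


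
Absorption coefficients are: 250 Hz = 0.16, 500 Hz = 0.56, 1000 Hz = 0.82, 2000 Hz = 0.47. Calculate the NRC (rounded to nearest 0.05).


Given values:
  a_250 = 0.16, a_500 = 0.56
  a_1000 = 0.82, a_2000 = 0.47
Formula: NRC = (a250 + a500 + a1000 + a2000) / 4
Sum = 0.16 + 0.56 + 0.82 + 0.47 = 2.01
NRC = 2.01 / 4 = 0.5025
Rounded to nearest 0.05: 0.5

0.5


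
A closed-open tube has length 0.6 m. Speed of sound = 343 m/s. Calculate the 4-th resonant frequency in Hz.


Given values:
  Tube type: closed-open, L = 0.6 m, c = 343 m/s, n = 4
Formula: f_n = (2n - 1) * c / (4 * L)
Compute 2n - 1 = 2*4 - 1 = 7
Compute 4 * L = 4 * 0.6 = 2.4
f = 7 * 343 / 2.4
f = 1000.42

1000.42 Hz


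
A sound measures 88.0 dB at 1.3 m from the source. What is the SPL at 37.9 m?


Given values:
  SPL1 = 88.0 dB, r1 = 1.3 m, r2 = 37.9 m
Formula: SPL2 = SPL1 - 20 * log10(r2 / r1)
Compute ratio: r2 / r1 = 37.9 / 1.3 = 29.1538
Compute log10: log10(29.1538) = 1.464695
Compute drop: 20 * 1.464695 = 29.2939
SPL2 = 88.0 - 29.2939 = 58.71

58.71 dB


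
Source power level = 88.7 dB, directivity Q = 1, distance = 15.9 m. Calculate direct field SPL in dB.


Given values:
  Lw = 88.7 dB, Q = 1, r = 15.9 m
Formula: SPL = Lw + 10 * log10(Q / (4 * pi * r^2))
Compute 4 * pi * r^2 = 4 * pi * 15.9^2 = 3176.9042
Compute Q / denom = 1 / 3176.9042 = 0.00031477
Compute 10 * log10(0.00031477) = -35.0201
SPL = 88.7 + (-35.0201) = 53.68

53.68 dB


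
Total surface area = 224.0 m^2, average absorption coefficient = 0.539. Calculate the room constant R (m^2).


Given values:
  S = 224.0 m^2, alpha = 0.539
Formula: R = S * alpha / (1 - alpha)
Numerator: 224.0 * 0.539 = 120.736
Denominator: 1 - 0.539 = 0.461
R = 120.736 / 0.461 = 261.9

261.9 m^2


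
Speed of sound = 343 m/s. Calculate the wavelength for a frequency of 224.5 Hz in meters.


Given values:
  c = 343 m/s, f = 224.5 Hz
Formula: lambda = c / f
lambda = 343 / 224.5
lambda = 1.5278

1.5278 m


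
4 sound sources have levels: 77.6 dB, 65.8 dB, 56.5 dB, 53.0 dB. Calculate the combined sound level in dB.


Formula: L_total = 10 * log10( sum(10^(Li/10)) )
  Source 1: 10^(77.6/10) = 57543993.7337
  Source 2: 10^(65.8/10) = 3801893.9632
  Source 3: 10^(56.5/10) = 446683.5922
  Source 4: 10^(53.0/10) = 199526.2315
Sum of linear values = 61992097.5206
L_total = 10 * log10(61992097.5206) = 77.92

77.92 dB


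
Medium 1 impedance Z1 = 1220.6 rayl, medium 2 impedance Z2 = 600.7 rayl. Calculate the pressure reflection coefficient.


Given values:
  Z1 = 1220.6 rayl, Z2 = 600.7 rayl
Formula: R = (Z2 - Z1) / (Z2 + Z1)
Numerator: Z2 - Z1 = 600.7 - 1220.6 = -619.9
Denominator: Z2 + Z1 = 600.7 + 1220.6 = 1821.3
R = -619.9 / 1821.3 = -0.3404

-0.3404


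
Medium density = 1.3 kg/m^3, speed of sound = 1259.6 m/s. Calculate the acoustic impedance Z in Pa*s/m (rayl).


Given values:
  rho = 1.3 kg/m^3
  c = 1259.6 m/s
Formula: Z = rho * c
Z = 1.3 * 1259.6
Z = 1637.48

1637.48 rayl


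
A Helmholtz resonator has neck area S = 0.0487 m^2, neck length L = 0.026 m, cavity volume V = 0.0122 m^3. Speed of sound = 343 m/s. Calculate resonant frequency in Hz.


Given values:
  S = 0.0487 m^2, L = 0.026 m, V = 0.0122 m^3, c = 343 m/s
Formula: f = (c / (2*pi)) * sqrt(S / (V * L))
Compute V * L = 0.0122 * 0.026 = 0.0003172
Compute S / (V * L) = 0.0487 / 0.0003172 = 153.5309
Compute sqrt(153.5309) = 12.390759
Compute c / (2*pi) = 343 / 6.283185 = 54.590148
f = 54.590148 * 12.390759 = 676.41

676.41 Hz


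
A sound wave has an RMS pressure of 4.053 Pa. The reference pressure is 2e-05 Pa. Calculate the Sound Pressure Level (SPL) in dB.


Given values:
  p = 4.053 Pa
  p_ref = 2e-05 Pa
Formula: SPL = 20 * log10(p / p_ref)
Compute ratio: p / p_ref = 4.053 / 2e-05 = 202650
Compute log10: log10(202650) = 5.306747
Multiply: SPL = 20 * 5.306747 = 106.13

106.13 dB


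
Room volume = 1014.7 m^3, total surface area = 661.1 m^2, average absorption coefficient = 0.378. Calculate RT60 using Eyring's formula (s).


Given values:
  V = 1014.7 m^3, S = 661.1 m^2, alpha = 0.378
Formula: RT60 = 0.161 * V / (-S * ln(1 - alpha))
Compute ln(1 - 0.378) = ln(0.622) = -0.474815
Denominator: -661.1 * -0.474815 = 313.9002
Numerator: 0.161 * 1014.7 = 163.3667
RT60 = 163.3667 / 313.9002 = 0.52

0.52 s


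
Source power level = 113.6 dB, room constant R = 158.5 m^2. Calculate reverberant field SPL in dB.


Given values:
  Lw = 113.6 dB, R = 158.5 m^2
Formula: SPL = Lw + 10 * log10(4 / R)
Compute 4 / R = 4 / 158.5 = 0.025237
Compute 10 * log10(0.025237) = -15.9796
SPL = 113.6 + (-15.9796) = 97.62

97.62 dB


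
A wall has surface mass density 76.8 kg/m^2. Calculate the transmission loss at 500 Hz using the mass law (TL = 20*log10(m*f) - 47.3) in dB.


Given values:
  m = 76.8 kg/m^2, f = 500 Hz
Formula: TL = 20 * log10(m * f) - 47.3
Compute m * f = 76.8 * 500 = 38400.0
Compute log10(38400.0) = 4.584331
Compute 20 * 4.584331 = 91.6866
TL = 91.6866 - 47.3 = 44.39

44.39 dB


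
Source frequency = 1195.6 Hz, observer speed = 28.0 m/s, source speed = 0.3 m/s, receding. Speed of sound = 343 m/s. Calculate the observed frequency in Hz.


Given values:
  f_s = 1195.6 Hz, v_o = 28.0 m/s, v_s = 0.3 m/s
  Direction: receding
Formula: f_o = f_s * (c - v_o) / (c + v_s)
Numerator: c - v_o = 343 - 28.0 = 315.0
Denominator: c + v_s = 343 + 0.3 = 343.3
f_o = 1195.6 * 315.0 / 343.3 = 1097.04

1097.04 Hz


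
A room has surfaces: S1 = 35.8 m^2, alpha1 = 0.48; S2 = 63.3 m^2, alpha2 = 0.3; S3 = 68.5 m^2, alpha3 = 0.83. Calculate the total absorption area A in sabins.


Given surfaces:
  Surface 1: 35.8 * 0.48 = 17.184
  Surface 2: 63.3 * 0.3 = 18.99
  Surface 3: 68.5 * 0.83 = 56.855
Formula: A = sum(Si * alpha_i)
A = 17.184 + 18.99 + 56.855
A = 93.03

93.03 sabins


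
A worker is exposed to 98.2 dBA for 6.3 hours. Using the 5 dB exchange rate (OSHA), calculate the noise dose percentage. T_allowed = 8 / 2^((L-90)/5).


Given values:
  L = 98.2 dBA, T = 6.3 hours
Formula: T_allowed = 8 / 2^((L - 90) / 5)
Compute exponent: (98.2 - 90) / 5 = 1.64
Compute 2^(1.64) = 3.116658
T_allowed = 8 / 3.116658 = 2.566852 hours
Dose = (T / T_allowed) * 100
Dose = (6.3 / 2.566852) * 100 = 245.44

245.44 %


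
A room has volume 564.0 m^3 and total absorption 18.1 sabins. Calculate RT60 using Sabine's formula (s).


Given values:
  V = 564.0 m^3
  A = 18.1 sabins
Formula: RT60 = 0.161 * V / A
Numerator: 0.161 * 564.0 = 90.804
RT60 = 90.804 / 18.1 = 5.017

5.017 s


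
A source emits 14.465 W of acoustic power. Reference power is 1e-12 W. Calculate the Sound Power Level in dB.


Given values:
  W = 14.465 W
  W_ref = 1e-12 W
Formula: SWL = 10 * log10(W / W_ref)
Compute ratio: W / W_ref = 14465000000000
Compute log10: log10(14465000000000) = 13.160318
Multiply: SWL = 10 * 13.160318 = 131.6

131.6 dB


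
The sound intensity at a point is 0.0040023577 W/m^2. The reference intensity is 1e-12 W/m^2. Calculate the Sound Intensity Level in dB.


Given values:
  I = 0.0040023577 W/m^2
  I_ref = 1e-12 W/m^2
Formula: SIL = 10 * log10(I / I_ref)
Compute ratio: I / I_ref = 4002357700
Compute log10: log10(4002357700) = 9.602316
Multiply: SIL = 10 * 9.602316 = 96.02

96.02 dB


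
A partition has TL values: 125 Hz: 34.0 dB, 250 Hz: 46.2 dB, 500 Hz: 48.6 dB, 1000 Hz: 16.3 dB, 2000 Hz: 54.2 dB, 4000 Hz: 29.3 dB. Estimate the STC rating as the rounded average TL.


Given TL values at each frequency:
  125 Hz: 34.0 dB
  250 Hz: 46.2 dB
  500 Hz: 48.6 dB
  1000 Hz: 16.3 dB
  2000 Hz: 54.2 dB
  4000 Hz: 29.3 dB
Formula: STC ~ round(average of TL values)
Sum = 34.0 + 46.2 + 48.6 + 16.3 + 54.2 + 29.3 = 228.6
Average = 228.6 / 6 = 38.1
Rounded: 38

38


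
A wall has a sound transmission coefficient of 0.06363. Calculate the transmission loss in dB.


Given values:
  tau = 0.06363
Formula: TL = 10 * log10(1 / tau)
Compute 1 / tau = 1 / 0.06363 = 15.7159
Compute log10(15.7159) = 1.196339
TL = 10 * 1.196339 = 11.96

11.96 dB


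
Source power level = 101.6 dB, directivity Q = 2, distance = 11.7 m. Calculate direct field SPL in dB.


Given values:
  Lw = 101.6 dB, Q = 2, r = 11.7 m
Formula: SPL = Lw + 10 * log10(Q / (4 * pi * r^2))
Compute 4 * pi * r^2 = 4 * pi * 11.7^2 = 1720.2105
Compute Q / denom = 2 / 1720.2105 = 0.00116265
Compute 10 * log10(0.00116265) = -29.3455
SPL = 101.6 + (-29.3455) = 72.25

72.25 dB


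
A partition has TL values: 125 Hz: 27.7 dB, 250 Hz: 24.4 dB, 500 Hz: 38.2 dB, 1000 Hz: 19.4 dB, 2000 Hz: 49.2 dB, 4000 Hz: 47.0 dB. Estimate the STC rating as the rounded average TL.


Given TL values at each frequency:
  125 Hz: 27.7 dB
  250 Hz: 24.4 dB
  500 Hz: 38.2 dB
  1000 Hz: 19.4 dB
  2000 Hz: 49.2 dB
  4000 Hz: 47.0 dB
Formula: STC ~ round(average of TL values)
Sum = 27.7 + 24.4 + 38.2 + 19.4 + 49.2 + 47.0 = 205.9
Average = 205.9 / 6 = 34.32
Rounded: 34

34


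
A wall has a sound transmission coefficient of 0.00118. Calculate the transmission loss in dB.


Given values:
  tau = 0.00118
Formula: TL = 10 * log10(1 / tau)
Compute 1 / tau = 1 / 0.00118 = 847.4576
Compute log10(847.4576) = 2.928118
TL = 10 * 2.928118 = 29.28

29.28 dB


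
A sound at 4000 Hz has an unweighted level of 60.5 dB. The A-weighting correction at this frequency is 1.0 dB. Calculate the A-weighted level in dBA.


Given values:
  SPL = 60.5 dB
  A-weighting at 4000 Hz = 1.0 dB
Formula: L_A = SPL + A_weight
L_A = 60.5 + (1.0)
L_A = 61.5

61.5 dBA


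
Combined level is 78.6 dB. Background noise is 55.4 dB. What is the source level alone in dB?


Given values:
  L_total = 78.6 dB, L_bg = 55.4 dB
Formula: L_source = 10 * log10(10^(L_total/10) - 10^(L_bg/10))
Convert to linear:
  10^(78.6/10) = 72443596.0075
  10^(55.4/10) = 346736.8505
Difference: 72443596.0075 - 346736.8505 = 72096859.157
L_source = 10 * log10(72096859.157) = 78.58

78.58 dB


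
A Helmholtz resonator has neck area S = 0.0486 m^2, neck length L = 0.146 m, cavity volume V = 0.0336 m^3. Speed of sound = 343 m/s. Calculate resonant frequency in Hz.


Given values:
  S = 0.0486 m^2, L = 0.146 m, V = 0.0336 m^3, c = 343 m/s
Formula: f = (c / (2*pi)) * sqrt(S / (V * L))
Compute V * L = 0.0336 * 0.146 = 0.0049056
Compute S / (V * L) = 0.0486 / 0.0049056 = 9.907
Compute sqrt(9.907) = 3.147539
Compute c / (2*pi) = 343 / 6.283185 = 54.590148
f = 54.590148 * 3.147539 = 171.82

171.82 Hz


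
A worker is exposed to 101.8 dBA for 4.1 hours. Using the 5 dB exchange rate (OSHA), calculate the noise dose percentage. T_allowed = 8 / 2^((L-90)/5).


Given values:
  L = 101.8 dBA, T = 4.1 hours
Formula: T_allowed = 8 / 2^((L - 90) / 5)
Compute exponent: (101.8 - 90) / 5 = 2.36
Compute 2^(2.36) = 5.133704
T_allowed = 8 / 5.133704 = 1.558329 hours
Dose = (T / T_allowed) * 100
Dose = (4.1 / 1.558329) * 100 = 263.1

263.1 %


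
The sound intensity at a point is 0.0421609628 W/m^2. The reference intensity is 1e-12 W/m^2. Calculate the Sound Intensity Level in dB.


Given values:
  I = 0.0421609628 W/m^2
  I_ref = 1e-12 W/m^2
Formula: SIL = 10 * log10(I / I_ref)
Compute ratio: I / I_ref = 42160962800
Compute log10: log10(42160962800) = 10.624911
Multiply: SIL = 10 * 10.624911 = 106.25

106.25 dB


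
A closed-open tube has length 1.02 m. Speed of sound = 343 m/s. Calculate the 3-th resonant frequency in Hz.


Given values:
  Tube type: closed-open, L = 1.02 m, c = 343 m/s, n = 3
Formula: f_n = (2n - 1) * c / (4 * L)
Compute 2n - 1 = 2*3 - 1 = 5
Compute 4 * L = 4 * 1.02 = 4.08
f = 5 * 343 / 4.08
f = 420.34

420.34 Hz


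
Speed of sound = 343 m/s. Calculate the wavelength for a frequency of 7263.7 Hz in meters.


Given values:
  c = 343 m/s, f = 7263.7 Hz
Formula: lambda = c / f
lambda = 343 / 7263.7
lambda = 0.0472

0.0472 m


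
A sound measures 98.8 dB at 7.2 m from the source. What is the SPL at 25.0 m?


Given values:
  SPL1 = 98.8 dB, r1 = 7.2 m, r2 = 25.0 m
Formula: SPL2 = SPL1 - 20 * log10(r2 / r1)
Compute ratio: r2 / r1 = 25.0 / 7.2 = 3.4722
Compute log10: log10(3.4722) = 0.540605
Compute drop: 20 * 0.540605 = 10.8121
SPL2 = 98.8 - 10.8121 = 87.99

87.99 dB


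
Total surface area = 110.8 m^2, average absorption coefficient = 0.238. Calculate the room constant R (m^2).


Given values:
  S = 110.8 m^2, alpha = 0.238
Formula: R = S * alpha / (1 - alpha)
Numerator: 110.8 * 0.238 = 26.3704
Denominator: 1 - 0.238 = 0.762
R = 26.3704 / 0.762 = 34.61

34.61 m^2


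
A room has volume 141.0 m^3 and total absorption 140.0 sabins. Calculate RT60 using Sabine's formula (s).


Given values:
  V = 141.0 m^3
  A = 140.0 sabins
Formula: RT60 = 0.161 * V / A
Numerator: 0.161 * 141.0 = 22.701
RT60 = 22.701 / 140.0 = 0.162

0.162 s


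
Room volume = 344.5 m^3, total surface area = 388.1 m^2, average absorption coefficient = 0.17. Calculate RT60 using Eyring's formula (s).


Given values:
  V = 344.5 m^3, S = 388.1 m^2, alpha = 0.17
Formula: RT60 = 0.161 * V / (-S * ln(1 - alpha))
Compute ln(1 - 0.17) = ln(0.83) = -0.18633
Denominator: -388.1 * -0.18633 = 72.3147
Numerator: 0.161 * 344.5 = 55.4645
RT60 = 55.4645 / 72.3147 = 0.767

0.767 s


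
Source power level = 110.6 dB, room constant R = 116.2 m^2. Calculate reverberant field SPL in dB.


Given values:
  Lw = 110.6 dB, R = 116.2 m^2
Formula: SPL = Lw + 10 * log10(4 / R)
Compute 4 / R = 4 / 116.2 = 0.034423
Compute 10 * log10(0.034423) = -14.6315
SPL = 110.6 + (-14.6315) = 95.97

95.97 dB


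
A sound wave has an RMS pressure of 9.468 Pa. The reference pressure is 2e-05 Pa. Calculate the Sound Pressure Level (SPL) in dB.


Given values:
  p = 9.468 Pa
  p_ref = 2e-05 Pa
Formula: SPL = 20 * log10(p / p_ref)
Compute ratio: p / p_ref = 9.468 / 2e-05 = 473400
Compute log10: log10(473400) = 5.675228
Multiply: SPL = 20 * 5.675228 = 113.5

113.5 dB


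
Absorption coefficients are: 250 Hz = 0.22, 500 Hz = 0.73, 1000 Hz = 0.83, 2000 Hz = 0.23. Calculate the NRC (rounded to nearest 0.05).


Given values:
  a_250 = 0.22, a_500 = 0.73
  a_1000 = 0.83, a_2000 = 0.23
Formula: NRC = (a250 + a500 + a1000 + a2000) / 4
Sum = 0.22 + 0.73 + 0.83 + 0.23 = 2.01
NRC = 2.01 / 4 = 0.5025
Rounded to nearest 0.05: 0.5

0.5


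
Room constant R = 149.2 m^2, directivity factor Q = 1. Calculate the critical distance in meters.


Given values:
  R = 149.2 m^2, Q = 1
Formula: d_c = 0.141 * sqrt(Q * R)
Compute Q * R = 1 * 149.2 = 149.2
Compute sqrt(149.2) = 12.2147
d_c = 0.141 * 12.2147 = 1.722

1.722 m


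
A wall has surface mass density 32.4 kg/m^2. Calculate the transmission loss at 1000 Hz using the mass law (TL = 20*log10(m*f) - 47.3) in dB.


Given values:
  m = 32.4 kg/m^2, f = 1000 Hz
Formula: TL = 20 * log10(m * f) - 47.3
Compute m * f = 32.4 * 1000 = 32400.0
Compute log10(32400.0) = 4.510545
Compute 20 * 4.510545 = 90.2109
TL = 90.2109 - 47.3 = 42.91

42.91 dB


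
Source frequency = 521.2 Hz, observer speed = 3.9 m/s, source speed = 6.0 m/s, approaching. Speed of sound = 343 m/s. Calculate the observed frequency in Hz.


Given values:
  f_s = 521.2 Hz, v_o = 3.9 m/s, v_s = 6.0 m/s
  Direction: approaching
Formula: f_o = f_s * (c + v_o) / (c - v_s)
Numerator: c + v_o = 343 + 3.9 = 346.9
Denominator: c - v_s = 343 - 6.0 = 337.0
f_o = 521.2 * 346.9 / 337.0 = 536.51

536.51 Hz


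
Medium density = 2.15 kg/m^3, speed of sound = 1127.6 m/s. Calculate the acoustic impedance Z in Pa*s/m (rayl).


Given values:
  rho = 2.15 kg/m^3
  c = 1127.6 m/s
Formula: Z = rho * c
Z = 2.15 * 1127.6
Z = 2424.34

2424.34 rayl


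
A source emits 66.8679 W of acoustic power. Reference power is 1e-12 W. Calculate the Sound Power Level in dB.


Given values:
  W = 66.8679 W
  W_ref = 1e-12 W
Formula: SWL = 10 * log10(W / W_ref)
Compute ratio: W / W_ref = 66867900000000
Compute log10: log10(66867900000000) = 13.825218
Multiply: SWL = 10 * 13.825218 = 138.25

138.25 dB


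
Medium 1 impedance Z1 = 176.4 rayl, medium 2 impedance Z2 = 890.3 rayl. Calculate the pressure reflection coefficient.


Given values:
  Z1 = 176.4 rayl, Z2 = 890.3 rayl
Formula: R = (Z2 - Z1) / (Z2 + Z1)
Numerator: Z2 - Z1 = 890.3 - 176.4 = 713.9
Denominator: Z2 + Z1 = 890.3 + 176.4 = 1066.7
R = 713.9 / 1066.7 = 0.6693

0.6693


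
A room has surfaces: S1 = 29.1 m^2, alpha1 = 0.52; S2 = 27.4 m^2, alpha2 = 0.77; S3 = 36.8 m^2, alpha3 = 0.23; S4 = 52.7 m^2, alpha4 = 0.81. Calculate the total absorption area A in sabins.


Given surfaces:
  Surface 1: 29.1 * 0.52 = 15.132
  Surface 2: 27.4 * 0.77 = 21.098
  Surface 3: 36.8 * 0.23 = 8.464
  Surface 4: 52.7 * 0.81 = 42.687
Formula: A = sum(Si * alpha_i)
A = 15.132 + 21.098 + 8.464 + 42.687
A = 87.38

87.38 sabins


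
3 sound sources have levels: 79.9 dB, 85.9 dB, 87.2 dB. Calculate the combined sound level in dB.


Formula: L_total = 10 * log10( sum(10^(Li/10)) )
  Source 1: 10^(79.9/10) = 97723722.0956
  Source 2: 10^(85.9/10) = 389045144.9943
  Source 3: 10^(87.2/10) = 524807460.2498
Sum of linear values = 1011576327.3397
L_total = 10 * log10(1011576327.3397) = 90.05

90.05 dB


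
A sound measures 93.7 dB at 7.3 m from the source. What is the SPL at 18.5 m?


Given values:
  SPL1 = 93.7 dB, r1 = 7.3 m, r2 = 18.5 m
Formula: SPL2 = SPL1 - 20 * log10(r2 / r1)
Compute ratio: r2 / r1 = 18.5 / 7.3 = 2.5342
Compute log10: log10(2.5342) = 0.403841
Compute drop: 20 * 0.403841 = 8.0768
SPL2 = 93.7 - 8.0768 = 85.62

85.62 dB


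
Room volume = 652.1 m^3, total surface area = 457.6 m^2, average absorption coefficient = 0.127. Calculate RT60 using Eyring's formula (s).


Given values:
  V = 652.1 m^3, S = 457.6 m^2, alpha = 0.127
Formula: RT60 = 0.161 * V / (-S * ln(1 - alpha))
Compute ln(1 - 0.127) = ln(0.873) = -0.13582
Denominator: -457.6 * -0.13582 = 62.1512
Numerator: 0.161 * 652.1 = 104.9881
RT60 = 104.9881 / 62.1512 = 1.689

1.689 s


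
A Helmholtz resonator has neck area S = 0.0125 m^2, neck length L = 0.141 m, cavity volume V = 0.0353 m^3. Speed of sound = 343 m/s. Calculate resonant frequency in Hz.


Given values:
  S = 0.0125 m^2, L = 0.141 m, V = 0.0353 m^3, c = 343 m/s
Formula: f = (c / (2*pi)) * sqrt(S / (V * L))
Compute V * L = 0.0353 * 0.141 = 0.0049773
Compute S / (V * L) = 0.0125 / 0.0049773 = 2.5114
Compute sqrt(2.5114) = 1.58474
Compute c / (2*pi) = 343 / 6.283185 = 54.590148
f = 54.590148 * 1.58474 = 86.51

86.51 Hz


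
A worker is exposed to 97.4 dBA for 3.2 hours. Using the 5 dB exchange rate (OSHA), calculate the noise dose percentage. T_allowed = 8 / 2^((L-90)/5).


Given values:
  L = 97.4 dBA, T = 3.2 hours
Formula: T_allowed = 8 / 2^((L - 90) / 5)
Compute exponent: (97.4 - 90) / 5 = 1.48
Compute 2^(1.48) = 2.789487
T_allowed = 8 / 2.789487 = 2.867911 hours
Dose = (T / T_allowed) * 100
Dose = (3.2 / 2.867911) * 100 = 111.58

111.58 %


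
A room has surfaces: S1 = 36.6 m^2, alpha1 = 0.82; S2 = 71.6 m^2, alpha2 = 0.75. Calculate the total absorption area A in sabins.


Given surfaces:
  Surface 1: 36.6 * 0.82 = 30.012
  Surface 2: 71.6 * 0.75 = 53.7
Formula: A = sum(Si * alpha_i)
A = 30.012 + 53.7
A = 83.71

83.71 sabins


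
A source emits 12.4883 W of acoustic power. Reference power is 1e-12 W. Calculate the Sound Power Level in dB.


Given values:
  W = 12.4883 W
  W_ref = 1e-12 W
Formula: SWL = 10 * log10(W / W_ref)
Compute ratio: W / W_ref = 12488300000000
Compute log10: log10(12488300000000) = 13.096503
Multiply: SWL = 10 * 13.096503 = 130.97

130.97 dB


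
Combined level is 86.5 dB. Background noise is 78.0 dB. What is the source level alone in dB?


Given values:
  L_total = 86.5 dB, L_bg = 78.0 dB
Formula: L_source = 10 * log10(10^(L_total/10) - 10^(L_bg/10))
Convert to linear:
  10^(86.5/10) = 446683592.151
  10^(78.0/10) = 63095734.448
Difference: 446683592.151 - 63095734.448 = 383587857.703
L_source = 10 * log10(383587857.703) = 85.84

85.84 dB


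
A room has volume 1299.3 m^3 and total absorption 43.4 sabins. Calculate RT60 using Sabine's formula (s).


Given values:
  V = 1299.3 m^3
  A = 43.4 sabins
Formula: RT60 = 0.161 * V / A
Numerator: 0.161 * 1299.3 = 209.1873
RT60 = 209.1873 / 43.4 = 4.82

4.82 s


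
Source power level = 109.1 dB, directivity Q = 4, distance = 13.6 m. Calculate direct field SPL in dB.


Given values:
  Lw = 109.1 dB, Q = 4, r = 13.6 m
Formula: SPL = Lw + 10 * log10(Q / (4 * pi * r^2))
Compute 4 * pi * r^2 = 4 * pi * 13.6^2 = 2324.2759
Compute Q / denom = 4 / 2324.2759 = 0.00172097
Compute 10 * log10(0.00172097) = -27.6423
SPL = 109.1 + (-27.6423) = 81.46

81.46 dB


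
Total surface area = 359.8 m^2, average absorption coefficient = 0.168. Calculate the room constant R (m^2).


Given values:
  S = 359.8 m^2, alpha = 0.168
Formula: R = S * alpha / (1 - alpha)
Numerator: 359.8 * 0.168 = 60.4464
Denominator: 1 - 0.168 = 0.832
R = 60.4464 / 0.832 = 72.65

72.65 m^2


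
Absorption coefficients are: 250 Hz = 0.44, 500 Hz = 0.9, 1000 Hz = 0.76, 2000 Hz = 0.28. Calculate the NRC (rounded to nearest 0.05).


Given values:
  a_250 = 0.44, a_500 = 0.9
  a_1000 = 0.76, a_2000 = 0.28
Formula: NRC = (a250 + a500 + a1000 + a2000) / 4
Sum = 0.44 + 0.9 + 0.76 + 0.28 = 2.38
NRC = 2.38 / 4 = 0.595
Rounded to nearest 0.05: 0.6

0.6


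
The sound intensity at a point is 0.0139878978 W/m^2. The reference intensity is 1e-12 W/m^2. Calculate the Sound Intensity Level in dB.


Given values:
  I = 0.0139878978 W/m^2
  I_ref = 1e-12 W/m^2
Formula: SIL = 10 * log10(I / I_ref)
Compute ratio: I / I_ref = 13987897800
Compute log10: log10(13987897800) = 10.145752
Multiply: SIL = 10 * 10.145752 = 101.46

101.46 dB
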